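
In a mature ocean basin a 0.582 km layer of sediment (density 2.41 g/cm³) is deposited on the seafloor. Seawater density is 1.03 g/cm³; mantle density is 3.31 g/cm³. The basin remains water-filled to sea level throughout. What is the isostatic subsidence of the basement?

Submarine loading: the sediment displaces seawater, and the subsidence is in turn flooded, so s (ρ_m − ρ_w) = t (ρ_sed − ρ_w).
s = 0.582 km × (2.41 − 1.03) / (3.31 − 1.03) = 0.352 km.

0.352 km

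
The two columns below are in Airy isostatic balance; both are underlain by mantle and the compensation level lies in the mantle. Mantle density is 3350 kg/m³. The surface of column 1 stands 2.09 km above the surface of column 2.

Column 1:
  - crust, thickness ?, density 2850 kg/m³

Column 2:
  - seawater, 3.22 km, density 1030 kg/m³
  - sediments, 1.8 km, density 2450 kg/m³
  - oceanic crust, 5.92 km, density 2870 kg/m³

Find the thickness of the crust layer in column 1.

37.9 km

Take the compensation level at the base of the deeper column (depth z_c below the surface of column 1) and equate Σ ρ_i t_i down to z_c; mantle fills any gap and the z_c terms cancel.
Column 1: x×2850 + (z_c − 0 − x)×3350
Column 2: 2.09×0 + 3.22×1030 + 1.8×2450 + 5.92×2870 + (z_c − 2.09 − 10.94)×3350
The z_c×3350 term appears on both sides and cancels. Collect the known terms of each column as K = Σ(ρt)_known − 3350 × (depth of known layers): K_1 = 0 − 3350×0 = 0; K_2 = 24717 − 3350×(2.09 + 10.94) = −18933.5.
Balance: K_1 − x×(3350 − 2850) = K_2, so x = (K_1 − K_2)/(3350 − 2850) = 18933.5/500 = 37.9 km.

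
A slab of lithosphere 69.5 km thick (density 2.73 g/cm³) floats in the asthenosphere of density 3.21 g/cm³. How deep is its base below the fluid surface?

Draft d = t ρ_obj/ρ_fluid = 69.5 km × 2.73/3.21 = 59.1 km.

59.1 km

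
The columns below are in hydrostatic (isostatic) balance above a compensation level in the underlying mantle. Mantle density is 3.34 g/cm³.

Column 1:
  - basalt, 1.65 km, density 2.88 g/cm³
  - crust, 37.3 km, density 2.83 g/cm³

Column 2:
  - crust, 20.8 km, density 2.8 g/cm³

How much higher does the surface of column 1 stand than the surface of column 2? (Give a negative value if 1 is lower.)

2.56 km

For any compensation level in the mantle, the mantle terms cancel and isostasy reduces to e = (Σt_1 − Σt_2) − (Σ(ρt)_1 − Σ(ρt)_2) / ρ_m.
Σt_1 = 38.95 km; Σt_2 = 20.8 km; Σ(ρt)_1 = 110.311; Σ(ρt)_2 = 58.24 (in km·g/cm³).
e = (38.95 − 20.8) − (110.311 − 58.24) / 3.34 = 2.56 km.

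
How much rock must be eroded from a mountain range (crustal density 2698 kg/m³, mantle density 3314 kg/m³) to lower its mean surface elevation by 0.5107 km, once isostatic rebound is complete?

Net drop Δ = e − u = e − e ρ_c/ρ_m = e (ρ_m − ρ_c)/ρ_m.
e = Δ ρ_m/(ρ_m − ρ_c) = 0.5107 km × 3314/616 = 2.75 km.

2.75 km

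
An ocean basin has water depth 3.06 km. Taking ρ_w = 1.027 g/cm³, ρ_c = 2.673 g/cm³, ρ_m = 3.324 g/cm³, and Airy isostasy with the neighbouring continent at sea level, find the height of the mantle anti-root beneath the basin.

By Archimedes' principle applied to the lithosphere: replacing crust with seawater at the top is compensated by replacing crust with mantle at the base: d (ρ_c − ρ_w) = a (ρ_m − ρ_c).
a = d (ρ_c − ρ_w)/(ρ_m − ρ_c) = 3.06 km × 1.646/0.651 = 7.74 km.

7.74 km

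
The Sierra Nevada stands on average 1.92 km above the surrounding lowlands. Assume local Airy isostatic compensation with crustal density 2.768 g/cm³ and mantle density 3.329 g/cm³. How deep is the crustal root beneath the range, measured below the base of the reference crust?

In Airy isostatic equilibrium: the weight of the topography is balanced by the buoyancy of the root, ρ_c h = (ρ_m − ρ_c) r.
r = h · ρ_c / (ρ_m − ρ_c) = 1.92 km × 2.768 / (3.329 − 2.768) = 9.47 km.

9.47 km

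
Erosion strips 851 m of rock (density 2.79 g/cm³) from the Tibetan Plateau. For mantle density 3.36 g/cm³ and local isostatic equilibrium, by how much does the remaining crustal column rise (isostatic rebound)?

707 m

Unloading: uplift u = e ρ_c/ρ_m = 851 m × 2.79/3.36 = 707 m.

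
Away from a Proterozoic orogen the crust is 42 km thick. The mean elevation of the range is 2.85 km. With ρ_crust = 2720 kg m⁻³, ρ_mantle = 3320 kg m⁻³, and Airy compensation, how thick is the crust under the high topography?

Root depth r = h ρ_c / (ρ_m − ρ_c) = 2.85 km × 2720 / 600 = 12.92 km.
Total thickness = T + h + r = 42 km + 2.85 km + 12.92 km = 57.8 km.

57.8 km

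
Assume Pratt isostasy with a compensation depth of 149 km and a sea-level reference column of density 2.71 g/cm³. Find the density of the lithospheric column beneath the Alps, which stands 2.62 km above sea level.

2.66 g/cm³

Pratt balance: ρ_ref D = ρ (D + h).
ρ = ρ_ref D/(D + h) = 2.71 × 149 km/(149 km + 2.62 km) = 2.66 g/cm³.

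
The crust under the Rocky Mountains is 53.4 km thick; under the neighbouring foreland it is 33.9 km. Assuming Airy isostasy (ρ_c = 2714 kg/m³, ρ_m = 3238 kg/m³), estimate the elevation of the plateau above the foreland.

3.16 km

Excess crust Δ = 53.4 km − 33.9 km = 19.5 km, split between elevation h and root r with h + r = Δ.
Airy balance ρ_c h = (ρ_m − ρ_c) r gives r = h ρ_c/(ρ_m − ρ_c), so h (1 + ρ_c/(ρ_m − ρ_c)) = Δ, i.e. h = Δ (ρ_m − ρ_c)/ρ_m.
h = 19.5 km × 524/3238 = 3.16 km.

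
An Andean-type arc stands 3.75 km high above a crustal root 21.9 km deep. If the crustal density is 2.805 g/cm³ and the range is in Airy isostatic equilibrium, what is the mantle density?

3.29 g/cm³

Airy balance: ρ_c h = (ρ_m − ρ_c) r → ρ_m = ρ_c (1 + h/r).
ρ_m = 2.805 × (1 + 3.75 km/21.9 km) = 3.29 g/cm³.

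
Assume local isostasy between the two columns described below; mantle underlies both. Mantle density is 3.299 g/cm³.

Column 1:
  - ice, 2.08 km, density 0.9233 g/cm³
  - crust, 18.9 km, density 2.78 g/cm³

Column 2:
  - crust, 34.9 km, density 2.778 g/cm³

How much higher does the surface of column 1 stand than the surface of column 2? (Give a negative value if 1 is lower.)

−1.04 km

For any compensation level in the mantle, the mantle terms cancel and isostasy reduces to e = (Σt_1 − Σt_2) − (Σ(ρt)_1 − Σ(ρt)_2) / ρ_m.
Σt_1 = 20.98 km; Σt_2 = 34.9 km; Σ(ρt)_1 = 54.462464; Σ(ρt)_2 = 96.9522 (in km·g/cm³).
e = (20.98 − 34.9) − (54.462464 − 96.9522) / 3.299 = −1.04 km.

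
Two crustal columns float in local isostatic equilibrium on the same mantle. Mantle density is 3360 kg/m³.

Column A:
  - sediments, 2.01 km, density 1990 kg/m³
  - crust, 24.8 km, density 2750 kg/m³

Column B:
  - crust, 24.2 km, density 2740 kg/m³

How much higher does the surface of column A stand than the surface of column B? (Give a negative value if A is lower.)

For any compensation level in the mantle, the mantle terms cancel and isostasy reduces to e = (Σt_A − Σt_B) − (Σ(ρt)_A − Σ(ρt)_B) / ρ_m.
Σt_A = 26.81 km; Σt_B = 24.2 km; Σ(ρt)_A = 72199.9; Σ(ρt)_B = 66308 (in km·kg/m³).
e = (26.81 − 24.2) − (72199.9 − 66308) / 3360 = 0.856 km.

0.856 km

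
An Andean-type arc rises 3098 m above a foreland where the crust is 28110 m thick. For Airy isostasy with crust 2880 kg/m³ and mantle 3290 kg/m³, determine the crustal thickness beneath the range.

Root depth r = h ρ_c / (ρ_m − ρ_c) = 3098 m × 2880 / 410 = 21760 m.
Total thickness = T + h + r = 28110 m + 3098 m + 21760 m = 53000 m.

53000 m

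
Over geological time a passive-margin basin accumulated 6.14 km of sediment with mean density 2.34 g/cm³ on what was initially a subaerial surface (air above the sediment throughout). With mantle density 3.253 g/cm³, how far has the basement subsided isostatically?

4.42 km

Subaerial load: s = t ρ_sed / ρ_m = 6.14 km × 2.34/3.253 = 4.42 km.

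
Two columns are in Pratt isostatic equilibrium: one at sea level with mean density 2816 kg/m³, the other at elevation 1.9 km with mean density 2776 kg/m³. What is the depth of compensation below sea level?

ρ_ref D = ρ (D + h) → D (ρ_ref − ρ) = ρ h.
D = ρ h/(ρ_ref − ρ) = 2776 × 1.9 km/(2816 − 2776) = 132 km.

132 km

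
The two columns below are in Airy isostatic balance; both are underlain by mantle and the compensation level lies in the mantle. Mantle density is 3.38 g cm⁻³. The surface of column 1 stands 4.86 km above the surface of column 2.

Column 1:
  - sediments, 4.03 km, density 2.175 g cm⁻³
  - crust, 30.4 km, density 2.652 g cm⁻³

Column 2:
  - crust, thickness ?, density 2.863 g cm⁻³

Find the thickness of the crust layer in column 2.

Take the compensation level at the base of the deeper column (depth z_c below the surface of column 1) and equate Σ ρ_i t_i down to z_c; mantle fills any gap and the z_c terms cancel.
Column 1: 4.03×2.175 + 30.4×2.652 + (z_c − 34.43)×3.38
Column 2: 4.86×0 + x×2.863 + (z_c − 4.86 − 0 − x)×3.38
The z_c×3.38 term appears on both sides and cancels. Collect the known terms of each column as K = Σ(ρt)_known − 3.38 × (depth of known layers): K_1 = 89.38605 − 3.38×34.43 = −26.98735; K_2 = 0 − 3.38×(4.86 + 0) = −16.4268.
Balance: K_1 = K_2 − x×(3.38 − 2.863), so x = (K_2 − K_1)/(3.38 − 2.863) = 10.5605/0.517 = 20.4 km.

20.4 km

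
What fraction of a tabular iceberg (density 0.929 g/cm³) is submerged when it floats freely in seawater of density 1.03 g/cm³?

Submerged fraction = ρ_obj/ρ_fluid = 0.929/1.03 = 0.902.

0.902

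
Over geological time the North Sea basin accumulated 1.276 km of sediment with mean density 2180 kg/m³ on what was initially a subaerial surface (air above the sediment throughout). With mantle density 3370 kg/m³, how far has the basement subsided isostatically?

0.825 km

Subaerial load: s = t ρ_sed / ρ_m = 1.276 km × 2180/3370 = 0.825 km.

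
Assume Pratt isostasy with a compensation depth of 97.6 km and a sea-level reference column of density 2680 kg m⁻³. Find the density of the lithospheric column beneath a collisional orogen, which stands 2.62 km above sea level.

2610 kg m⁻³

Pratt balance: ρ_ref D = ρ (D + h).
ρ = ρ_ref D/(D + h) = 2680 × 97.6 km/(97.6 km + 2.62 km) = 2610 kg m⁻³.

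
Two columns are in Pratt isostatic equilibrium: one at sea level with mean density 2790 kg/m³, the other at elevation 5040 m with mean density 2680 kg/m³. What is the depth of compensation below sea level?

ρ_ref D = ρ (D + h) → D (ρ_ref − ρ) = ρ h.
D = ρ h/(ρ_ref − ρ) = 2680 × 5040 m/(2790 − 2680) = 123000 m.

123000 m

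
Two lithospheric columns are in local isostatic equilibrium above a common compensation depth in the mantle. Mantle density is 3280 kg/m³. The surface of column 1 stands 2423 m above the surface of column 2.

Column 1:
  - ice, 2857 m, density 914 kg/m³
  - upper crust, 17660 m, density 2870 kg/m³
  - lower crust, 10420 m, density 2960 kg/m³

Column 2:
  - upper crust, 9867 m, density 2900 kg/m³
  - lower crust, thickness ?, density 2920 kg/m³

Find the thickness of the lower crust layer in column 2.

15700 m

Take the compensation level at the base of the deeper column (depth z_c below the surface of column 1) and equate Σ ρ_i t_i down to z_c; mantle fills any gap and the z_c terms cancel.
Column 1: 2857×914 + 17660×2870 + 10420×2960 + (z_c − 30937)×3280
Column 2: 2423×0 + 9867×2900 + x×2920 + (z_c − 2423 − 9867 − x)×3280
The z_c×3280 term appears on both sides and cancels. Collect the known terms of each column as K = Σ(ρt)_known − 3280 × (depth of known layers): K_1 = 84138698 − 3280×30937 = −17334662; K_2 = 28614300 − 3280×(2423 + 9867) = −11696900.
Balance: K_1 = K_2 − x×(3280 − 2920), so x = (K_2 − K_1)/(3280 − 2920) = 5637760/360 = 15700 m.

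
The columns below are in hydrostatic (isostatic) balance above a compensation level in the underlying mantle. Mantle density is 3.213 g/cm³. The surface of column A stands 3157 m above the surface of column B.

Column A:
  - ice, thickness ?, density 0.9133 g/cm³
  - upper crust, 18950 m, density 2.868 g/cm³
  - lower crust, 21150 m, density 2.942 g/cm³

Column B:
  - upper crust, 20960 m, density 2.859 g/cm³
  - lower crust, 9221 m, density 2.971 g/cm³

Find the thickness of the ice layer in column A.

3270 m

Take the compensation level at the base of the deeper column (depth z_c below the surface of column A) and equate Σ ρ_i t_i down to z_c; mantle fills any gap and the z_c terms cancel.
Column A: x×0.9133 + 18950×2.868 + 21150×2.942 + (z_c − 40100 − x)×3.213
Column B: 3157×0 + 20960×2.859 + 9221×2.971 + (z_c − 3157 − 30181)×3.213
The z_c×3.213 term appears on both sides and cancels. Collect the known terms of each column as K = Σ(ρt)_known − 3.213 × (depth of known layers): K_A = 116571.9 − 3.213×40100 = −12269.4; K_B = 87320.231 − 3.213×(3157 + 30181) = −19794.763.
Balance: K_A − x×(3.213 − 0.9133) = K_B, so x = (K_A − K_B)/(3.213 − 0.9133) = 7525.36/2.2997 = 3270 m.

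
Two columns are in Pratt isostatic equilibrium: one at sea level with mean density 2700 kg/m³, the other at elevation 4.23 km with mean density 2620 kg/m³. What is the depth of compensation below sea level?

ρ_ref D = ρ (D + h) → D (ρ_ref − ρ) = ρ h.
D = ρ h/(ρ_ref − ρ) = 2620 × 4.23 km/(2700 − 2620) = 139 km.

139 km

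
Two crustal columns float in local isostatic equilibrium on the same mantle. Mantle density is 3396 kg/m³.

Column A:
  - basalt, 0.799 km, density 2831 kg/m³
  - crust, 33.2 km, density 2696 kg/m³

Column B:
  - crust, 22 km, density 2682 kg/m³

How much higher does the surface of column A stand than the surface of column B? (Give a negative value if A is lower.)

2.35 km

For any compensation level in the mantle, the mantle terms cancel and isostasy reduces to e = (Σt_A − Σt_B) − (Σ(ρt)_A − Σ(ρt)_B) / ρ_m.
Σt_A = 33.999 km; Σt_B = 22 km; Σ(ρt)_A = 91769.169; Σ(ρt)_B = 59004 (in km·kg/m³).
e = (33.999 − 22) − (91769.169 − 59004) / 3396 = 2.35 km.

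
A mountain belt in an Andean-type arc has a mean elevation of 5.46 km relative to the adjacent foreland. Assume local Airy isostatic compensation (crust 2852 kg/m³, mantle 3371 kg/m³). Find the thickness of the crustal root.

30 km

Balancing pressure at the compensation depth: the weight of the topography is balanced by the buoyancy of the root, ρ_c h = (ρ_m − ρ_c) r.
r = h · ρ_c / (ρ_m − ρ_c) = 5.46 km × 2852 / (3371 − 2852) = 30 km.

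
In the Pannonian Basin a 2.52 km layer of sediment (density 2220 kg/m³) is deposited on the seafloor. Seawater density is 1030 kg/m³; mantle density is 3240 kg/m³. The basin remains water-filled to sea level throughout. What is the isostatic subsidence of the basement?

Submarine loading: the sediment displaces seawater, and the subsidence is in turn flooded, so s (ρ_m − ρ_w) = t (ρ_sed − ρ_w).
s = 2.52 km × (2220 − 1030) / (3240 − 1030) = 1.36 km.

1.36 km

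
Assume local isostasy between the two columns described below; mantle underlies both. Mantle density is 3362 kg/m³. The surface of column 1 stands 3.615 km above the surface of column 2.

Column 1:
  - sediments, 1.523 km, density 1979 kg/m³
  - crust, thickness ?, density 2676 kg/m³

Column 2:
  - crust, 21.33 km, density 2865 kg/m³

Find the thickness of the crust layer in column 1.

30.1 km

Take the compensation level at the base of the deeper column (depth z_c below the surface of column 1) and equate Σ ρ_i t_i down to z_c; mantle fills any gap and the z_c terms cancel.
Column 1: 1.523×1979 + x×2676 + (z_c − 1.523 − x)×3362
Column 2: 3.615×0 + 21.33×2865 + (z_c − 3.615 − 21.33)×3362
The z_c×3362 term appears on both sides and cancels. Collect the known terms of each column as K = Σ(ρt)_known − 3362 × (depth of known layers): K_1 = 3014.017 − 3362×1.523 = −2106.309; K_2 = 61110.45 − 3362×(3.615 + 21.33) = −22754.64.
Balance: K_1 − x×(3362 − 2676) = K_2, so x = (K_1 − K_2)/(3362 − 2676) = 20648.3/686 = 30.1 km.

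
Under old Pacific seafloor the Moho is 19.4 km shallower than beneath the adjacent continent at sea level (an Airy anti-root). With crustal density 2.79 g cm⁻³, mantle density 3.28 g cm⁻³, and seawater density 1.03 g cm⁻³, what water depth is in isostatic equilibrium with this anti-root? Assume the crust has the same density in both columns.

5.4 km

Replacing a thickness d of crust by seawater at the top must be balanced by replacing crust with mantle at the base: d (ρ_c − ρ_w) = a (ρ_m − ρ_c).
d = a (ρ_m − ρ_c)/(ρ_c − ρ_w) = 19.4 km × 0.49/1.76 = 5.4 km.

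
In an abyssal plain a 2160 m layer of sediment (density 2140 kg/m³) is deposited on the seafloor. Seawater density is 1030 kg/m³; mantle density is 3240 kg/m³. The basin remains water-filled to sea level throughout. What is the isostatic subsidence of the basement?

Submarine loading: the sediment displaces seawater, and the subsidence is in turn flooded, so s (ρ_m − ρ_w) = t (ρ_sed − ρ_w).
s = 2160 m × (2140 − 1030) / (3240 − 1030) = 1080 m.

1080 m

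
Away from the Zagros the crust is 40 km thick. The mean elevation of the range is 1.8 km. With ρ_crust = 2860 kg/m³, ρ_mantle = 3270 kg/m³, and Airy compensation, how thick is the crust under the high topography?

Root depth r = h ρ_c / (ρ_m − ρ_c) = 1.8 km × 2860 / 410 = 12.56 km.
Total thickness = T + h + r = 40 km + 1.8 km + 12.56 km = 54.4 km.

54.4 km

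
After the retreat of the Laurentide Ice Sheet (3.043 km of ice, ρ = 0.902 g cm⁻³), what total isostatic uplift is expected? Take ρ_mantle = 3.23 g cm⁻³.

Removing the load lets mantle flow back in; uplift u satisfies ρ_ice t = ρ_m u.
u = t ρ_ice/ρ_m = 3.043 km × 0.902/3.23 = 0.85 km.

0.85 km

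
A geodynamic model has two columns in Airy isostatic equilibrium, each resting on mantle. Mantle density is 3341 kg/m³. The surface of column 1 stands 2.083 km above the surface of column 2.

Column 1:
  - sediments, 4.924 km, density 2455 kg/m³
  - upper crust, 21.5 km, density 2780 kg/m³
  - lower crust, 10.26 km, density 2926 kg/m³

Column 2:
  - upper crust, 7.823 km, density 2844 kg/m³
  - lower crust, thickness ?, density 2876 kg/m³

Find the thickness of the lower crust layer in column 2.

Take the compensation level at the base of the deeper column (depth z_c below the surface of column 1) and equate Σ ρ_i t_i down to z_c; mantle fills any gap and the z_c terms cancel.
Column 1: 4.924×2455 + 21.5×2780 + 10.26×2926 + (z_c − 36.684)×3341
Column 2: 2.083×0 + 7.823×2844 + x×2876 + (z_c − 2.083 − 7.823 − x)×3341
The z_c×3341 term appears on both sides and cancels. Collect the known terms of each column as K = Σ(ρt)_known − 3341 × (depth of known layers): K_1 = 101879.18 − 3341×36.684 = −20682.064; K_2 = 22248.612 − 3341×(2.083 + 7.823) = −10847.334.
Balance: K_1 = K_2 − x×(3341 − 2876), so x = (K_2 − K_1)/(3341 − 2876) = 9834.73/465 = 21.1 km.

21.1 km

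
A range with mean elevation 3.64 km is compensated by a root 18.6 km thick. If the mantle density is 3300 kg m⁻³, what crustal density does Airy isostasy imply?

2760 kg m⁻³

ρ_c h = (ρ_m − ρ_c) r → ρ_c (h + r) = ρ_m r → ρ_c = ρ_m r / (h + r).
ρ_c = 3300 × 18.6 km / (3.64 km + 18.6 km) = 2760 kg m⁻³.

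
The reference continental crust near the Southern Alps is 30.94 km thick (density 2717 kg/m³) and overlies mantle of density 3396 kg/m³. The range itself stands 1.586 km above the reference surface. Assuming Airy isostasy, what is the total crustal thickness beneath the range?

38.9 km

Root depth r = h ρ_c / (ρ_m − ρ_c) = 1.586 km × 2717 / 679 = 6.346 km.
Total thickness = T + h + r = 30.94 km + 1.586 km + 6.346 km = 38.9 km.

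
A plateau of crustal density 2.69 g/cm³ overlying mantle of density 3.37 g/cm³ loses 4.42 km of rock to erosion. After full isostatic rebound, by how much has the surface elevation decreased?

Rebound u = e ρ_c/ρ_m = 4.42 km × 2.69/3.37 = 3.528 km.
Net surface drop = e − u = 4.42 km − 3.528 km = e (ρ_m − ρ_c)/ρ_m = 0.892 km.

0.892 km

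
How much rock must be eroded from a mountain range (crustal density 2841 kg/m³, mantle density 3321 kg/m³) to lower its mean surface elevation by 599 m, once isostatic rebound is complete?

4140 m

Net drop Δ = e − u = e − e ρ_c/ρ_m = e (ρ_m − ρ_c)/ρ_m.
e = Δ ρ_m/(ρ_m − ρ_c) = 599 m × 3321/480 = 4140 m.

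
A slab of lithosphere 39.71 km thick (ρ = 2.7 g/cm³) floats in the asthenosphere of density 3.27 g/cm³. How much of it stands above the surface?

6.92 km

Floating equilibrium: submerged depth d = t ρ_obj/ρ_fluid = 39.71 km × 2.7/3.27 = 32.79 km.
Freeboard = t − d = 39.71 km − 32.79 km = 6.92 km.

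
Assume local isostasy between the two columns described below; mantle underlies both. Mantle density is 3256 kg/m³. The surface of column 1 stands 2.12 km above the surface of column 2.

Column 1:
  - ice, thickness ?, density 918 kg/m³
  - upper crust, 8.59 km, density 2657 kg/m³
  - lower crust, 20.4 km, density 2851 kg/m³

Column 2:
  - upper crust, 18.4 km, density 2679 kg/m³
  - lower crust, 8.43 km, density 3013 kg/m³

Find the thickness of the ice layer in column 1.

2.63 km

Take the compensation level at the base of the deeper column (depth z_c below the surface of column 1) and equate Σ ρ_i t_i down to z_c; mantle fills any gap and the z_c terms cancel.
Column 1: x×918 + 8.59×2657 + 20.4×2851 + (z_c − 28.99 − x)×3256
Column 2: 2.12×0 + 18.4×2679 + 8.43×3013 + (z_c − 2.12 − 26.83)×3256
The z_c×3256 term appears on both sides and cancels. Collect the known terms of each column as K = Σ(ρt)_known − 3256 × (depth of known layers): K_1 = 80984.03 − 3256×28.99 = −13407.41; K_2 = 74693.19 − 3256×(2.12 + 26.83) = −19568.01.
Balance: K_1 − x×(3256 − 918) = K_2, so x = (K_1 − K_2)/(3256 − 918) = 6160.6/2338 = 2.63 km.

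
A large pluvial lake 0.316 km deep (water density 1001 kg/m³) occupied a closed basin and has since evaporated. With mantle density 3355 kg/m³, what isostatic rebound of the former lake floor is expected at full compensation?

0.0943 km

u = d ρ_w/ρ_m = 0.316 km × 1001/3355 = 0.0943 km.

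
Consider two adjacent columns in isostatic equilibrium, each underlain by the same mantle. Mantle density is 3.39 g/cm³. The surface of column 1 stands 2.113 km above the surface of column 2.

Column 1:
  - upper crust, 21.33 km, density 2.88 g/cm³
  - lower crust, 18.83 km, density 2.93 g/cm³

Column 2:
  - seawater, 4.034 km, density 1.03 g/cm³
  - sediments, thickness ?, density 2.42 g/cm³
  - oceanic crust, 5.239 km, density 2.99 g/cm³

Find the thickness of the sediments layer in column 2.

Take the compensation level at the base of the deeper column (depth z_c below the surface of column 1) and equate Σ ρ_i t_i down to z_c; mantle fills any gap and the z_c terms cancel.
Column 1: 21.33×2.88 + 18.83×2.93 + (z_c − 40.16)×3.39
Column 2: 2.113×0 + 4.034×1.03 + x×2.42 + 5.239×2.99 + (z_c − 2.113 − 9.273 − x)×3.39
The z_c×3.39 term appears on both sides and cancels. Collect the known terms of each column as K = Σ(ρt)_known − 3.39 × (depth of known layers): K_1 = 116.6023 − 3.39×40.16 = −19.5401; K_2 = 19.81963 − 3.39×(2.113 + 9.273) = −18.77891.
Balance: K_1 = K_2 − x×(3.39 − 2.42), so x = (K_2 − K_1)/(3.39 − 2.42) = 0.76119/0.97 = 0.785 km.

0.785 km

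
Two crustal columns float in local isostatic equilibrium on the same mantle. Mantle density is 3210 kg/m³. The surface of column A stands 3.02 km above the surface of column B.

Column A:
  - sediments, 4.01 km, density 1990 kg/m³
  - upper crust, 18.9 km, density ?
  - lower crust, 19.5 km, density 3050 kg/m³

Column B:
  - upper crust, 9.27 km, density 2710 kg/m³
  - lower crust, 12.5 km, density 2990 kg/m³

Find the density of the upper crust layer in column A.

Take the compensation level at the base of the deeper column (depth z_c below the surface of column A) and equate Σ ρ_i t_i down to z_c; mantle fills any gap and the z_c terms cancel.
Column A: 4.01×1990 + 18.9×ρ + 19.5×3050 + (z_c − 42.41)×3210
Column B: 3.02×0 + 9.27×2710 + 12.5×2990 + (z_c − 3.02 − 21.77)×3210
The z_c×3210 term appears on both sides and cancels. Collect the known terms of each column as K = Σ(ρt)_known − 3210 × (depth of known layers): K_A = 67454.9 − 3210×42.41 = −68681.2; K_B = 62496.7 − 3210×(3.02 + 21.77) = −17079.2.
Balance: K_A + 18.9×ρ = K_B, so ρ = (K_B − K_A)/18.9 = 51602/18.9 = 2730 kg/m³.

2730 kg/m³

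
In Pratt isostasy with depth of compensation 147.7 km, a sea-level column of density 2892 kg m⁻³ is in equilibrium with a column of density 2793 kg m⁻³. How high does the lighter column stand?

5.24 km

ρ_ref D = ρ (D + h) → h = D (ρ_ref − ρ)/ρ.
h = 147.7 km × (2892 − 2793)/2793 = 5.24 km.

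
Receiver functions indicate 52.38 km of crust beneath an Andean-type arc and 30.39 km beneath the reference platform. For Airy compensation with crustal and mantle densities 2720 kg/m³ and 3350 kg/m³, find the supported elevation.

4.14 km

Excess crust Δ = 52.38 km − 30.39 km = 21.99 km, split between elevation h and root r with h + r = Δ.
Airy balance ρ_c h = (ρ_m − ρ_c) r gives r = h ρ_c/(ρ_m − ρ_c), so h (1 + ρ_c/(ρ_m − ρ_c)) = Δ, i.e. h = Δ (ρ_m − ρ_c)/ρ_m.
h = 21.99 km × 630/3350 = 4.14 km.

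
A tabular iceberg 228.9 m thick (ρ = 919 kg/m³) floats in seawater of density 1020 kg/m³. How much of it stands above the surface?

Floating equilibrium: submerged depth d = t ρ_obj/ρ_fluid = 228.9 m × 919/1020 = 206.2 m.
Freeboard = t − d = 228.9 m − 206.2 m = 22.7 m.

22.7 m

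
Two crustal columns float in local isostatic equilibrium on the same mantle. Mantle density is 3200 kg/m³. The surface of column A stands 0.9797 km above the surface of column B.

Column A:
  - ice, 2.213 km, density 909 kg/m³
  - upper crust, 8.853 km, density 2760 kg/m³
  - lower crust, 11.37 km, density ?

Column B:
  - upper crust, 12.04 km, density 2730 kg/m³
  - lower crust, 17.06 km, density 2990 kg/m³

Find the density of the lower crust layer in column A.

Take the compensation level at the base of the deeper column (depth z_c below the surface of column A) and equate Σ ρ_i t_i down to z_c; mantle fills any gap and the z_c terms cancel.
Column A: 2.213×909 + 8.853×2760 + 11.37×ρ + (z_c − 22.436)×3200
Column B: 0.9797×0 + 12.04×2730 + 17.06×2990 + (z_c − 0.9797 − 29.1)×3200
The z_c×3200 term appears on both sides and cancels. Collect the known terms of each column as K = Σ(ρt)_known − 3200 × (depth of known layers): K_A = 26445.897 − 3200×22.436 = −45349.303; K_B = 83878.6 − 3200×(0.9797 + 29.1) = −12376.44.
Balance: K_A + 11.37×ρ = K_B, so ρ = (K_B − K_A)/11.37 = 32972.9/11.37 = 2900 kg/m³.

2900 kg/m³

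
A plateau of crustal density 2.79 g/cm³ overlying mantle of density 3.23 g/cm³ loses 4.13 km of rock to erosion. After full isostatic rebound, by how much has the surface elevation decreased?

Rebound u = e ρ_c/ρ_m = 4.13 km × 2.79/3.23 = 3.567 km.
Net surface drop = e − u = 4.13 km − 3.567 km = e (ρ_m − ρ_c)/ρ_m = 0.563 km.

0.563 km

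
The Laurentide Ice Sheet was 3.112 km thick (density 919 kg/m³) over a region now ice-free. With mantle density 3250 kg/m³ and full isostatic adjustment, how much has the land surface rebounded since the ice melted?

Removing the load lets mantle flow back in; uplift u satisfies ρ_ice t = ρ_m u.
u = t ρ_ice/ρ_m = 3.112 km × 919/3250 = 0.88 km.

0.88 km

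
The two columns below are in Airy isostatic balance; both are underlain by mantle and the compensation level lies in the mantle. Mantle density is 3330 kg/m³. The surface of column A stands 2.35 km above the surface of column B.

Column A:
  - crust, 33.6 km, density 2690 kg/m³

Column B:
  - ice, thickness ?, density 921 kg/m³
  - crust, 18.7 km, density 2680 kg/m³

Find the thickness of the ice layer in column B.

0.632 km

Take the compensation level at the base of the deeper column (depth z_c below the surface of column A) and equate Σ ρ_i t_i down to z_c; mantle fills any gap and the z_c terms cancel.
Column A: 33.6×2690 + (z_c − 33.6)×3330
Column B: 2.35×0 + x×921 + 18.7×2680 + (z_c − 2.35 − 18.7 − x)×3330
The z_c×3330 term appears on both sides and cancels. Collect the known terms of each column as K = Σ(ρt)_known − 3330 × (depth of known layers): K_A = 90384 − 3330×33.6 = −21504; K_B = 50116 − 3330×(2.35 + 18.7) = −19980.5.
Balance: K_A = K_B − x×(3330 − 921), so x = (K_B − K_A)/(3330 − 921) = 1523.5/2409 = 0.632 km.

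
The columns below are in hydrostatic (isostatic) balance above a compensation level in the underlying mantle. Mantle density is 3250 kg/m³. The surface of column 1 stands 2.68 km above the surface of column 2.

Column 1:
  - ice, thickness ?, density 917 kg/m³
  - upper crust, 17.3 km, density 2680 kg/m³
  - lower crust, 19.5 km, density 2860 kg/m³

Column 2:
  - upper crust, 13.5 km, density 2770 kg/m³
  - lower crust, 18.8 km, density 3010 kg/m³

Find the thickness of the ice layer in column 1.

0.958 km

Take the compensation level at the base of the deeper column (depth z_c below the surface of column 1) and equate Σ ρ_i t_i down to z_c; mantle fills any gap and the z_c terms cancel.
Column 1: x×917 + 17.3×2680 + 19.5×2860 + (z_c − 36.8 − x)×3250
Column 2: 2.68×0 + 13.5×2770 + 18.8×3010 + (z_c − 2.68 − 32.3)×3250
The z_c×3250 term appears on both sides and cancels. Collect the known terms of each column as K = Σ(ρt)_known − 3250 × (depth of known layers): K_1 = 102134 − 3250×36.8 = −17466; K_2 = 93983 − 3250×(2.68 + 32.3) = −19702.
Balance: K_1 − x×(3250 − 917) = K_2, so x = (K_1 − K_2)/(3250 − 917) = 2236/2333 = 0.958 km.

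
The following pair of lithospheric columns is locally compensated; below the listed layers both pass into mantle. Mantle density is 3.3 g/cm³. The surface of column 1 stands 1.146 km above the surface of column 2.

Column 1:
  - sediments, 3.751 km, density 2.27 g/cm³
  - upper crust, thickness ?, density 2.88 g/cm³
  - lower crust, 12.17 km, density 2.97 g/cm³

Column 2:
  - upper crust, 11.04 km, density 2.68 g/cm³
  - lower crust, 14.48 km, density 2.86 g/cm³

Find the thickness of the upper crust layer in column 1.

21.7 km

Take the compensation level at the base of the deeper column (depth z_c below the surface of column 1) and equate Σ ρ_i t_i down to z_c; mantle fills any gap and the z_c terms cancel.
Column 1: 3.751×2.27 + x×2.88 + 12.17×2.97 + (z_c − 15.921 − x)×3.3
Column 2: 1.146×0 + 11.04×2.68 + 14.48×2.86 + (z_c − 1.146 − 25.52)×3.3
The z_c×3.3 term appears on both sides and cancels. Collect the known terms of each column as K = Σ(ρt)_known − 3.3 × (depth of known layers): K_1 = 44.65967 − 3.3×15.921 = −7.87963; K_2 = 71 − 3.3×(1.146 + 25.52) = −16.9978.
Balance: K_1 − x×(3.3 − 2.88) = K_2, so x = (K_1 − K_2)/(3.3 − 2.88) = 9.11817/0.42 = 21.7 km.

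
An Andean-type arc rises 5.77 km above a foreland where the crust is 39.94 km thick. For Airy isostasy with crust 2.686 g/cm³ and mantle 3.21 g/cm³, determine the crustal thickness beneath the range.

75.3 km

Root depth r = h ρ_c / (ρ_m − ρ_c) = 5.77 km × 2.686 / 0.524 = 29.58 km.
Total thickness = T + h + r = 39.94 km + 5.77 km + 29.58 km = 75.3 km.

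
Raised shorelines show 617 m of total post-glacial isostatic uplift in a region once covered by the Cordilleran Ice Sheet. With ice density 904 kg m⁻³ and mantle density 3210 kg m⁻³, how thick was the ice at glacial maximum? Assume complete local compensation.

u = t ρ_ice/ρ_m → t = u ρ_m/ρ_ice = 617 m × 3210/904 = 2190 m.

2190 m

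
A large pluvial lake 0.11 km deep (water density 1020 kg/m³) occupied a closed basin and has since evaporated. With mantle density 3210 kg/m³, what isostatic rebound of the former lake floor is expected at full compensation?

0.035 km

u = d ρ_w/ρ_m = 0.11 km × 1020/3210 = 0.035 km.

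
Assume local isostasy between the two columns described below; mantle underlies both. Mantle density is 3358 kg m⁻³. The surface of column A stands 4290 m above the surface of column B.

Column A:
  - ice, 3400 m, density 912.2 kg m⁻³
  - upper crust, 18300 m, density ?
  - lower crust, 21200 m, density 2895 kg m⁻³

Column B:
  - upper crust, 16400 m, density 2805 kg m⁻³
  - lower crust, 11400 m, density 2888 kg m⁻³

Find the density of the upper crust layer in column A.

2770 kg m⁻³

Take the compensation level at the base of the deeper column (depth z_c below the surface of column A) and equate Σ ρ_i t_i down to z_c; mantle fills any gap and the z_c terms cancel.
Column A: 3400×912.2 + 18300×ρ + 21200×2895 + (z_c − 42900)×3358
Column B: 4290×0 + 16400×2805 + 11400×2888 + (z_c − 4290 − 27800)×3358
The z_c×3358 term appears on both sides and cancels. Collect the known terms of each column as K = Σ(ρt)_known − 3358 × (depth of known layers): K_A = 64475480 − 3358×42900 = −79582720; K_B = 78925200 − 3358×(4290 + 27800) = −28833020.
Balance: K_A + 18300×ρ = K_B, so ρ = (K_B − K_A)/18300 = 50749700/18300 = 2770 kg m⁻³.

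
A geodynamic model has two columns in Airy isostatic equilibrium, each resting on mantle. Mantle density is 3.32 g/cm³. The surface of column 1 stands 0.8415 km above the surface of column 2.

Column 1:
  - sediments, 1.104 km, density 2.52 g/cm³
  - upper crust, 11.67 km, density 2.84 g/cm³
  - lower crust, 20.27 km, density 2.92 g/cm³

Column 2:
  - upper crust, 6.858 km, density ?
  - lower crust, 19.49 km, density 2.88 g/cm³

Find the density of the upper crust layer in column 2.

2.85 g/cm³

Take the compensation level at the base of the deeper column (depth z_c below the surface of column 1) and equate Σ ρ_i t_i down to z_c; mantle fills any gap and the z_c terms cancel.
Column 1: 1.104×2.52 + 11.67×2.84 + 20.27×2.92 + (z_c − 33.044)×3.32
Column 2: 0.8415×0 + 6.858×ρ + 19.49×2.88 + (z_c − 0.8415 − 26.348)×3.32
The z_c×3.32 term appears on both sides and cancels. Collect the known terms of each column as K = Σ(ρt)_known − 3.32 × (depth of known layers): K_1 = 95.11328 − 3.32×33.044 = −14.5928; K_2 = 56.1312 − 3.32×(0.8415 + 26.348) = −34.13794.
Balance: K_1 = K_2 + 6.858×ρ, so ρ = (K_1 − K_2)/6.858 = 19.5451/6.858 = 2.85 g/cm³.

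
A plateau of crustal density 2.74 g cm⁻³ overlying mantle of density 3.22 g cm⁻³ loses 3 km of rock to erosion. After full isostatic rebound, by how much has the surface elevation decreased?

Rebound u = e ρ_c/ρ_m = 3 km × 2.74/3.22 = 2.553 km.
Net surface drop = e − u = 3 km − 2.553 km = e (ρ_m − ρ_c)/ρ_m = 0.447 km.

0.447 km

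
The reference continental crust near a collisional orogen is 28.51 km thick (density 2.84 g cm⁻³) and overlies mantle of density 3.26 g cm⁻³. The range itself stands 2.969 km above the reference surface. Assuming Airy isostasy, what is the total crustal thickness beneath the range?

51.6 km

Root depth r = h ρ_c / (ρ_m − ρ_c) = 2.969 km × 2.84 / 0.42 = 20.08 km.
Total thickness = T + h + r = 28.51 km + 2.969 km + 20.08 km = 51.6 km.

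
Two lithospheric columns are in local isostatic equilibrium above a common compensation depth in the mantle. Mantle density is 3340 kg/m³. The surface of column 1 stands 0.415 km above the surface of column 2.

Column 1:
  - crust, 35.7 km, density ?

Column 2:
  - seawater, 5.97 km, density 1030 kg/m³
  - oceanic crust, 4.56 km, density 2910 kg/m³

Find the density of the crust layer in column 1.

Take the compensation level at the base of the deeper column (depth z_c below the surface of column 1) and equate Σ ρ_i t_i down to z_c; mantle fills any gap and the z_c terms cancel.
Column 1: 35.7×ρ + (z_c − 35.7)×3340
Column 2: 0.415×0 + 5.97×1030 + 4.56×2910 + (z_c − 0.415 − 10.53)×3340
The z_c×3340 term appears on both sides and cancels. Collect the known terms of each column as K = Σ(ρt)_known − 3340 × (depth of known layers): K_1 = 0 − 3340×35.7 = −119238; K_2 = 19418.7 − 3340×(0.415 + 10.53) = −17137.6.
Balance: K_1 + 35.7×ρ = K_2, so ρ = (K_2 − K_1)/35.7 = 102100/35.7 = 2860 kg/m³.

2860 kg/m³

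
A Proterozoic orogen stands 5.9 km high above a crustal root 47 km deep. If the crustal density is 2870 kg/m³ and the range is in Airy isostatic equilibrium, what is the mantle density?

Airy balance: ρ_c h = (ρ_m − ρ_c) r → ρ_m = ρ_c (1 + h/r).
ρ_m = 2870 × (1 + 5.9 km/47 km) = 3230 kg/m³.

3230 kg/m³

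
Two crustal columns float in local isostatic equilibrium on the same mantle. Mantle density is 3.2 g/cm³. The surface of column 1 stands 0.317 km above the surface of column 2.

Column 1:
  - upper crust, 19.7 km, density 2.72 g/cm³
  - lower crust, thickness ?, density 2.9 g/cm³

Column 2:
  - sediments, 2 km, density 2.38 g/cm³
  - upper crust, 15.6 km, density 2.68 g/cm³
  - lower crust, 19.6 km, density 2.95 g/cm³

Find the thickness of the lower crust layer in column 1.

Take the compensation level at the base of the deeper column (depth z_c below the surface of column 1) and equate Σ ρ_i t_i down to z_c; mantle fills any gap and the z_c terms cancel.
Column 1: 19.7×2.72 + x×2.9 + (z_c − 19.7 − x)×3.2
Column 2: 0.317×0 + 2×2.38 + 15.6×2.68 + 19.6×2.95 + (z_c − 0.317 − 37.2)×3.2
The z_c×3.2 term appears on both sides and cancels. Collect the known terms of each column as K = Σ(ρt)_known − 3.2 × (depth of known layers): K_1 = 53.584 − 3.2×19.7 = −9.456; K_2 = 104.388 − 3.2×(0.317 + 37.2) = −15.6664.
Balance: K_1 − x×(3.2 − 2.9) = K_2, so x = (K_1 − K_2)/(3.2 − 2.9) = 6.2104/0.3 = 20.7 km.

20.7 km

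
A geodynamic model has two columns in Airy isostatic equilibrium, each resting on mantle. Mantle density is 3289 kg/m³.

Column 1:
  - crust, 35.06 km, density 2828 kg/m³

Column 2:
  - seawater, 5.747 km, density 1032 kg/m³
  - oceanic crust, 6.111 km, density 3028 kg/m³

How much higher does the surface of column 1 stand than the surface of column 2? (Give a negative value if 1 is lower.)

For any compensation level in the mantle, the mantle terms cancel and isostasy reduces to e = (Σt_1 − Σt_2) − (Σ(ρt)_1 − Σ(ρt)_2) / ρ_m.
Σt_1 = 35.06 km; Σt_2 = 11.858 km; Σ(ρt)_1 = 99149.68; Σ(ρt)_2 = 24435.012 (in km·kg/m³).
e = (35.06 − 11.858) − (99149.68 − 24435.012) / 3289 = 0.485 km.

0.485 km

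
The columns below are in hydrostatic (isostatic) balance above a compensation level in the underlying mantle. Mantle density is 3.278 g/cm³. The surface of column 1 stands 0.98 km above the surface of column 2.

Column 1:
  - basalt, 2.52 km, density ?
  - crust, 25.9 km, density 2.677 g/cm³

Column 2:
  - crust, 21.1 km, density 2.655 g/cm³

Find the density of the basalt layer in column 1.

Take the compensation level at the base of the deeper column (depth z_c below the surface of column 1) and equate Σ ρ_i t_i down to z_c; mantle fills any gap and the z_c terms cancel.
Column 1: 2.52×ρ + 25.9×2.677 + (z_c − 28.42)×3.278
Column 2: 0.98×0 + 21.1×2.655 + (z_c − 0.98 − 21.1)×3.278
The z_c×3.278 term appears on both sides and cancels. Collect the known terms of each column as K = Σ(ρt)_known − 3.278 × (depth of known layers): K_1 = 69.3343 − 3.278×28.42 = −23.82646; K_2 = 56.0205 − 3.278×(0.98 + 21.1) = −16.35774.
Balance: K_1 + 2.52×ρ = K_2, so ρ = (K_2 − K_1)/2.52 = 7.46872/2.52 = 2.96 g/cm³.

2.96 g/cm³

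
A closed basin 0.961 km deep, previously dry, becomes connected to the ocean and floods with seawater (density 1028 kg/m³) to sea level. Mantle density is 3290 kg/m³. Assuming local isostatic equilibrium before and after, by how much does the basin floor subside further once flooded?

0.437 km

After flooding the water column is d + s deep. Its weight must equal the weight of mantle displaced by the extra subsidence s: (d + s) ρ_w = s ρ_m.
s = d ρ_w / (ρ_m − ρ_w) = 0.961 km × 1028/(3290 − 1028) = 0.437 km.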